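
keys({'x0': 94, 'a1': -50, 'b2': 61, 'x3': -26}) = ['x0', 'a1', 'b2', 'x3']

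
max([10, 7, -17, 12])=12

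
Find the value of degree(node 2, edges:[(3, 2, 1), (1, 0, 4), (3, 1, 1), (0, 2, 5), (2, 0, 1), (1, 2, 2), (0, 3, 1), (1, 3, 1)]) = incident: (3,2), (0,2), (2,0), (1,2)
= 4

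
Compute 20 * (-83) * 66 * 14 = -1533840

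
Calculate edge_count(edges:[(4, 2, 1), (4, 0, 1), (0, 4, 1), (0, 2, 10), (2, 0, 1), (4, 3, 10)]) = 6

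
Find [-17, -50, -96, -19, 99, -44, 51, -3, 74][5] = -44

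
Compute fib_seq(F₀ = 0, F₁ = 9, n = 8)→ [0, 9, 9, 18, 27, 45, 72, 117]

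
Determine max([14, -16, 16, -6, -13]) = 16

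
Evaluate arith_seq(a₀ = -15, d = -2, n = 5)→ [-15, -17, -19, -21, -23]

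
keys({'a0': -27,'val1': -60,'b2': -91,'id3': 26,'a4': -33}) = ['a0', 'val1', 'b2', 'id3', 'a4']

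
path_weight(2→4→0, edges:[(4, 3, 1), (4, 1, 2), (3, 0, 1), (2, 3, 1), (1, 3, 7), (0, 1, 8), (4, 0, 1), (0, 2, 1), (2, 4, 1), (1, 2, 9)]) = 2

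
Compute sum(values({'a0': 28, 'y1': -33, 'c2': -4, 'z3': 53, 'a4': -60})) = 28 + (-33) + (-4) + 53 + (-60)
= -16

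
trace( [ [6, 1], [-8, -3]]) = 3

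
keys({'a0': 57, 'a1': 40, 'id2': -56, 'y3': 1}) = ['a0', 'a1', 'id2', 'y3']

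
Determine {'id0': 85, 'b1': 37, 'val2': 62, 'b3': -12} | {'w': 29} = {'id0': 85, 'b1': 37, 'val2': 62, 'b3': -12, 'w': 29}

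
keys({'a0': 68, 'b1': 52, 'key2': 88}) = ['a0', 'b1', 'key2']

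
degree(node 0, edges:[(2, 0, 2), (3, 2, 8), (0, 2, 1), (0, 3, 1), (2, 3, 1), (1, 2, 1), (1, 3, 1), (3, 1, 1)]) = incident: (2,0), (0,2), (0,3)
= 3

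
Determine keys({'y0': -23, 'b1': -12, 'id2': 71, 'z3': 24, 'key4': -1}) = ['y0', 'b1', 'id2', 'z3', 'key4']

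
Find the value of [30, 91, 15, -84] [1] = 91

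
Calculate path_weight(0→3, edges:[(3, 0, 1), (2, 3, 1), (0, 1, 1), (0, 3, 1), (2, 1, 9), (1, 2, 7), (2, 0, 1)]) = 1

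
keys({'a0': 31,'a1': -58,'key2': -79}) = ['a0', 'a1', 'key2']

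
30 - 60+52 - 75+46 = -7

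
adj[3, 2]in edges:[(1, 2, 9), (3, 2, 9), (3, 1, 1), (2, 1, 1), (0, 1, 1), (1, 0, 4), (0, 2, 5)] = 9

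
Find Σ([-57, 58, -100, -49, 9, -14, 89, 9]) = -55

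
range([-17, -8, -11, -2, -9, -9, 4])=21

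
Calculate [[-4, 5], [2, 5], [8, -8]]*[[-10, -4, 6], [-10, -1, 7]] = C[0][0] = (-4)*(-10) + (5)*(-10) = -10
C[0][1] = (-4)*(-4) + (5)*(-1) = 11
C[0][2] = (-4)*(6) + (5)*(7) = 11
C[1][0] = (2)*(-10) + (5)*(-10) = -70
C[1][1] = (2)*(-4) + (5)*(-1) = -13
C[1][2] = (2)*(6) + (5)*(7) = 47
... (3 more cells)
= [[-10, 11, 11], [-70, -13, 47], [0, -24, -8]]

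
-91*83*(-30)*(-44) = -9969960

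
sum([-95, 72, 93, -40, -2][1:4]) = 125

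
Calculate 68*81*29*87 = 13896684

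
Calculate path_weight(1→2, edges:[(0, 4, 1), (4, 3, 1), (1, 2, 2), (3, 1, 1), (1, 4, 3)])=w(1→2)=2
= 2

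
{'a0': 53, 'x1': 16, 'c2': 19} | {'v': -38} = {'a0': 53, 'x1': 16, 'c2': 19, 'v': -38}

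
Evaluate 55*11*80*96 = 4646400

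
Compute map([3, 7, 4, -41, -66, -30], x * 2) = 3*2=6, 7*2=14, 4*2=8, -41*2=-82, -66*2=-132, -30*2=-60
= [6, 14, 8, -82, -132, -60]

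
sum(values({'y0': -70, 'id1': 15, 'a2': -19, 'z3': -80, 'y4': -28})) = (-70) + 15 + (-19) + (-80) + (-28)
= -182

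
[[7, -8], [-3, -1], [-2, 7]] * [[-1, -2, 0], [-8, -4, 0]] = [[57, 18, 0], [11, 10, 0], [-54, -24, 0]]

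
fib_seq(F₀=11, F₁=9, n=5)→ F_2 = F_1 + F_0 = 20
F_3 = F_2 + F_1 = 29
F_4 = F_3 + F_2 = 49
= [11, 9, 20, 29, 49]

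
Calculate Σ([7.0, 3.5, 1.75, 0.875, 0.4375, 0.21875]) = 13.78125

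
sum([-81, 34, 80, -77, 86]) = (-81) + 34 + 80 + (-77) + 86
= 42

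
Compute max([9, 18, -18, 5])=18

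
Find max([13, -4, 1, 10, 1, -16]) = 13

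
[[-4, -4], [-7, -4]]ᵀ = [[-4, -7], [-4, -4]]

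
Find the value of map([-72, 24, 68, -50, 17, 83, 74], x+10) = [-62, 34, 78, -40, 27, 93, 84]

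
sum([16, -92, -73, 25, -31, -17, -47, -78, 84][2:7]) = slice → [-73, 25, -31, -17, -47]
(-73) + 25 + (-31) + (-17) + (-47)
= -143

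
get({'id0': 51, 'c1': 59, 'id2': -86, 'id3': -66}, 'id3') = -66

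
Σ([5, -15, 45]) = 35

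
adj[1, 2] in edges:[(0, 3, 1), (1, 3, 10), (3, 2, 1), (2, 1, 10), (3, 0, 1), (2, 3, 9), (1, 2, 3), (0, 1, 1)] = 3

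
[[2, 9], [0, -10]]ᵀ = [[2, 0], [9, -10]]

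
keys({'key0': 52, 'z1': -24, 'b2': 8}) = ['key0', 'z1', 'b2']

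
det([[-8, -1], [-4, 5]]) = (-8)*(5) - (-1)*(-4)
= -44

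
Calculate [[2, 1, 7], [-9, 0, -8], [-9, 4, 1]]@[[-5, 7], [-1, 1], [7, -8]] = C[0][0] = (2)*(-5) + (1)*(-1) + (7)*(7) = 38
C[0][1] = (2)*(7) + (1)*(1) + (7)*(-8) = -41
C[1][0] = (-9)*(-5) + (0)*(-1) + (-8)*(7) = -11
C[1][1] = (-9)*(7) + (0)*(1) + (-8)*(-8) = 1
C[2][0] = (-9)*(-5) + (4)*(-1) + (1)*(7) = 48
C[2][1] = (-9)*(7) + (4)*(1) + (1)*(-8) = -67
= [[38, -41], [-11, 1], [48, -67]]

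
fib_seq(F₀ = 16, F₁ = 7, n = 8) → [16, 7, 23, 30, 53, 83, 136, 219]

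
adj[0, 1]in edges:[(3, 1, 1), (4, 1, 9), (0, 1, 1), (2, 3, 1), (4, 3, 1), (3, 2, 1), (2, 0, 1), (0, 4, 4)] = 1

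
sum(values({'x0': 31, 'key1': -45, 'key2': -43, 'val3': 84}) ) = 31 + (-45) + (-43) + 84
= 27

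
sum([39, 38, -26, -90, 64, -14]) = 11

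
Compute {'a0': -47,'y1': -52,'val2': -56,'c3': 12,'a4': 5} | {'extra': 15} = {'a0': -47, 'y1': -52, 'val2': -56, 'c3': 12, 'a4': 5, 'extra': 15}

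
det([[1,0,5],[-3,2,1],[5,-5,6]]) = (1)*(1)*det([[2, 1], [-5, 6]]) + (-1)*(0)*det([[-3, 1], [5, 6]]) + (1)*(5)*det([[-3, 2], [5, -5]])
= 17 + 0 + 25
= 42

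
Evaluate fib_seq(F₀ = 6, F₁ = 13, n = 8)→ [6, 13, 19, 32, 51, 83, 134, 217]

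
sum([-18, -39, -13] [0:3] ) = slice → [-18, -39, -13]
(-18) + (-39) + (-13)
= -70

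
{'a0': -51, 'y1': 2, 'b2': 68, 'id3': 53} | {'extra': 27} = {'a0': -51, 'y1': 2, 'b2': 68, 'id3': 53, 'extra': 27}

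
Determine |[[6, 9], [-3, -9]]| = -27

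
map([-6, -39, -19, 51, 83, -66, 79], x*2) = [-12, -78, -38, 102, 166, -132, 158]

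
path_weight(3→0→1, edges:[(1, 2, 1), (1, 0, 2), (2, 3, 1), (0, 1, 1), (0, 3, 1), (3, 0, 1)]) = w(3→0)=1 + w(0→1)=1
= 2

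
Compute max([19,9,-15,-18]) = 19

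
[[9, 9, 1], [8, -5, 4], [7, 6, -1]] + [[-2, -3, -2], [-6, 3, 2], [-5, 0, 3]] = [[7, 6, -1], [2, -2, 6], [2, 6, 2]]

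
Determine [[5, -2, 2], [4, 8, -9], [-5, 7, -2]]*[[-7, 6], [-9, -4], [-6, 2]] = [[-29, 42], [-46, -26], [-16, -62]]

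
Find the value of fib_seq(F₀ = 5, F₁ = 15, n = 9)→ [5, 15, 20, 35, 55, 90, 145, 235, 380]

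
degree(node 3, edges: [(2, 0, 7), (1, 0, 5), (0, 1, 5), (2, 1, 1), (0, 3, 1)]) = 1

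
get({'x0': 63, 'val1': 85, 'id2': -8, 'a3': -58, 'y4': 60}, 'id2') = -8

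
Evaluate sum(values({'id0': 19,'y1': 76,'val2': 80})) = 19 + 76 + 80
= 175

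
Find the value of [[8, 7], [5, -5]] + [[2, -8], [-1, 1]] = [[10, -1], [4, -4]]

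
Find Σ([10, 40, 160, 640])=10 + 40 + 160 + 640
= 850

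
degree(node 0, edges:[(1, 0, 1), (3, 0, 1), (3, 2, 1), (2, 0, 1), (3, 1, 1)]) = incident: (1,0), (3,0), (2,0)
= 3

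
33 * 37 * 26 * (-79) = -2507934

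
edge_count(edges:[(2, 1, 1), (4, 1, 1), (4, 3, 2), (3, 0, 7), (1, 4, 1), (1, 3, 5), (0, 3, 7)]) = 7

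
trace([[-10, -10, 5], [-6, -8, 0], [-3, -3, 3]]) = -15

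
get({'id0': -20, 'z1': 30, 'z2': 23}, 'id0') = -20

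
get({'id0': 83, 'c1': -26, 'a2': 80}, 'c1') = -26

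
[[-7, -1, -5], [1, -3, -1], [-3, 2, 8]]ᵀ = [[-7, 1, -3], [-1, -3, 2], [-5, -1, 8]]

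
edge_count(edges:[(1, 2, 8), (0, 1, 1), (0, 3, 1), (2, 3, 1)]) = 4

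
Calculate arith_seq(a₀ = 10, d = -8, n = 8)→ [10, 2, -6, -14, -22, -30, -38, -46]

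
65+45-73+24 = 61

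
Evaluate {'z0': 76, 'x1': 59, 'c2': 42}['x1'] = 59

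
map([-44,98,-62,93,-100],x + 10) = -44+10=-34, 98+10=108, -62+10=-52, 93+10=103, -100+10=-90
= [-34, 108, -52, 103, -90]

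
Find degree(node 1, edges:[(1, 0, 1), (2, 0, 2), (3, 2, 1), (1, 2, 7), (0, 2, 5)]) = 2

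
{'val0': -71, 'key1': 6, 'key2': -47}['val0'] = -71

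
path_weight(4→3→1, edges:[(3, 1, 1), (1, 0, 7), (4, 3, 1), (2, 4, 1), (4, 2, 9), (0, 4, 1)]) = 2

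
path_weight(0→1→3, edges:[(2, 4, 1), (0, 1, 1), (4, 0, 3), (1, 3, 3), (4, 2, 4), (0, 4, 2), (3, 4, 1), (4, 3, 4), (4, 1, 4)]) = w(0→1)=1 + w(1→3)=3
= 4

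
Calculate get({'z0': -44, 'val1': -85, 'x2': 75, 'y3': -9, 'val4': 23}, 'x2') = 75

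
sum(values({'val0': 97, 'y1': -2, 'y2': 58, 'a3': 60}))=97 + (-2) + 58 + 60
= 213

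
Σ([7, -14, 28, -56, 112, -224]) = 7 + -14 + 28 + -56 + 112 + -224
= -147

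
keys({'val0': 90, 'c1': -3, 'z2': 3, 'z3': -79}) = ['val0', 'c1', 'z2', 'z3']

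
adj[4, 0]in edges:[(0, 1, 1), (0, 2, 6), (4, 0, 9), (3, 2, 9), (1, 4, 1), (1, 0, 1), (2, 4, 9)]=9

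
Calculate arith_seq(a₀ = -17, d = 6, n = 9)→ a_0 = -17 + 0*6 = -17
a_1 = -17 + 1*6 = -11
a_2 = -17 + 2*6 = -5
...
= [-17, -11, -5, 1, 7, 13, 19, 25, 31]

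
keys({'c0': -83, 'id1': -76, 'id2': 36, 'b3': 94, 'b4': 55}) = ['c0', 'id1', 'id2', 'b3', 'b4']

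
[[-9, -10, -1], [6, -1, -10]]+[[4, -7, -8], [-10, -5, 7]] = [[-5, -17, -9], [-4, -6, -3]]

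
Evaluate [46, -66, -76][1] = -66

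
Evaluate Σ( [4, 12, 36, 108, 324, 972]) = 1456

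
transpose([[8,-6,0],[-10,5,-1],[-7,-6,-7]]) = [[8, -10, -7], [-6, 5, -6], [0, -1, -7]]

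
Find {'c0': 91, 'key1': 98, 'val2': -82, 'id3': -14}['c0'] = 91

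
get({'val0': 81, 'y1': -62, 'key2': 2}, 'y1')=-62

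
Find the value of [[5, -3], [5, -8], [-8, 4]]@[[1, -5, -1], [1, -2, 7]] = [[2, -19, -26], [-3, -9, -61], [-4, 32, 36]]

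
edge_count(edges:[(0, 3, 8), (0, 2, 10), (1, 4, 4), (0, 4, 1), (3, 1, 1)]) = 5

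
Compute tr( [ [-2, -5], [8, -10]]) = -12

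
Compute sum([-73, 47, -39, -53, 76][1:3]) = slice → [47, -39]
47 + (-39)
= 8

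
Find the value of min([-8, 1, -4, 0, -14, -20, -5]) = -20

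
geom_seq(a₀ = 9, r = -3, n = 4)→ a_0 = 9*(-3)^0 = 9
a_1 = 9*(-3)^1 = -27
a_2 = 9*(-3)^2 = 81
...
= [9, -27, 81, -243]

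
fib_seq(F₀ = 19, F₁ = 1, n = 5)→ [19, 1, 20, 21, 41]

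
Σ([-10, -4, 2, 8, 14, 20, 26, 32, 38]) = (-10) + (-4) + 2 + 8 + 14 + 20 + 26 + 32 + 38
= 126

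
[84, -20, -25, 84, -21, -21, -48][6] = -48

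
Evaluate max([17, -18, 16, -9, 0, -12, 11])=17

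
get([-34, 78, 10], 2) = 10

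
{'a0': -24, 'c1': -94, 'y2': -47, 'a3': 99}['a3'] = 99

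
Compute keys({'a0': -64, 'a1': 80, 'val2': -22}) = ['a0', 'a1', 'val2']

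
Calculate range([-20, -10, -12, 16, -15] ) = 36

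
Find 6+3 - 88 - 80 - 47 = -206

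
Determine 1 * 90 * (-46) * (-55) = 227700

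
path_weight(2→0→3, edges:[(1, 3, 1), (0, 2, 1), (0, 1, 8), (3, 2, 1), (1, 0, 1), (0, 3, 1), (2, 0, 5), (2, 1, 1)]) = w(2→0)=5 + w(0→3)=1
= 6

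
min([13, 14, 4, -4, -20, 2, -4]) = -20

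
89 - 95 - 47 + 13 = -40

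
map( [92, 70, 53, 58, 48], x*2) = [184, 140, 106, 116, 96]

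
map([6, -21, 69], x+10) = 6+10=16, -21+10=-11, 69+10=79
= [16, -11, 79]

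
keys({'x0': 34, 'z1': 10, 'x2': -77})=['x0', 'z1', 'x2']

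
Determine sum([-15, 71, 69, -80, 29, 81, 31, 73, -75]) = (-15) + 71 + 69 + (-80) + 29 + 81 + 31 + 73 + (-75)
= 184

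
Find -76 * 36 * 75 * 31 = -6361200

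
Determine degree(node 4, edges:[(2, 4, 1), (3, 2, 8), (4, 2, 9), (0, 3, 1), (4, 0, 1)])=3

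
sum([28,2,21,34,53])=138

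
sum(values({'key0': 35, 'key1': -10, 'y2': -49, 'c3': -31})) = -55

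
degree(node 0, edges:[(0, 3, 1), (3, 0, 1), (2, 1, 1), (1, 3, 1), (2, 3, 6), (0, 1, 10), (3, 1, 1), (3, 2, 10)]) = incident: (0,3), (3,0), (0,1)
= 3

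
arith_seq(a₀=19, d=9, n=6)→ a_0 = 19 + 0*9 = 19
a_1 = 19 + 1*9 = 28
a_2 = 19 + 2*9 = 37
...
= [19, 28, 37, 46, 55, 64]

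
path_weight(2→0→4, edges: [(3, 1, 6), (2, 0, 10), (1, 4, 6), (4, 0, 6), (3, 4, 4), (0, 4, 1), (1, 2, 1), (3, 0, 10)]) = w(2→0)=10 + w(0→4)=1
= 11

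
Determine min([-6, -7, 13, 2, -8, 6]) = -8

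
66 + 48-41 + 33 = 106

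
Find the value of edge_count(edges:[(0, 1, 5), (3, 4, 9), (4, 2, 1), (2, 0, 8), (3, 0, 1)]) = 5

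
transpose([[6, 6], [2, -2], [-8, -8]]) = [[6, 2, -8], [6, -2, -8]]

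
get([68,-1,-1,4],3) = 4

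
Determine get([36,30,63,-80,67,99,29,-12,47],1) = 30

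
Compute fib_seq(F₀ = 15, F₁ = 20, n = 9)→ [15, 20, 35, 55, 90, 145, 235, 380, 615]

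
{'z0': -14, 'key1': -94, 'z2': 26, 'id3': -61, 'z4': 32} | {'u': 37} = {'z0': -14, 'key1': -94, 'z2': 26, 'id3': -61, 'z4': 32, 'u': 37}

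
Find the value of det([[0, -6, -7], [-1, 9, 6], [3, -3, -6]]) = 96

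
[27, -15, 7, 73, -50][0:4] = [27, -15, 7, 73]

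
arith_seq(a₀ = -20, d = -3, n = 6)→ a_0 = -20 + 0*-3 = -20
a_1 = -20 + 1*-3 = -23
a_2 = -20 + 2*-3 = -26
...
= [-20, -23, -26, -29, -32, -35]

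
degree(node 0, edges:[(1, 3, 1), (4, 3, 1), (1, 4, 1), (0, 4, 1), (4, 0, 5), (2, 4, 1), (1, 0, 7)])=incident: (0,4), (4,0), (1,0)
= 3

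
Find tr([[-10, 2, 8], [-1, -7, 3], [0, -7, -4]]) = -21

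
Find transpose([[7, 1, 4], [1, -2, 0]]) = [[7, 1], [1, -2], [4, 0]]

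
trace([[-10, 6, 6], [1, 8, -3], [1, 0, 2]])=diagonal: (-10) + 8 + 2
= 0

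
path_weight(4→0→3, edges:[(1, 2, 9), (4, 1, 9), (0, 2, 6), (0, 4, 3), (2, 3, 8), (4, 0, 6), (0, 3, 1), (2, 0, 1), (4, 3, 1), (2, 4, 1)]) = w(4→0)=6 + w(0→3)=1
= 7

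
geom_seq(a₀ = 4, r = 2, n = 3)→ [4, 8, 16]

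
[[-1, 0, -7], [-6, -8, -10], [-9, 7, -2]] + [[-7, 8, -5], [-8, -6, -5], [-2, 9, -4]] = [[-8, 8, -12], [-14, -14, -15], [-11, 16, -6]]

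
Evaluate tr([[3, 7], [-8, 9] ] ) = diagonal: 3 + 9
= 12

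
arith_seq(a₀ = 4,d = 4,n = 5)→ a_0 = 4 + 0*4 = 4
a_1 = 4 + 1*4 = 8
a_2 = 4 + 2*4 = 12
...
= [4, 8, 12, 16, 20]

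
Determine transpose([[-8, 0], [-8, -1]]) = [[-8, -8], [0, -1]]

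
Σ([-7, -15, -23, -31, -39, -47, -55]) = -217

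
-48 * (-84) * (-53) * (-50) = 10684800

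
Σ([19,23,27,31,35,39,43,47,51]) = 315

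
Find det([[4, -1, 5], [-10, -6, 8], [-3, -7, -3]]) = 610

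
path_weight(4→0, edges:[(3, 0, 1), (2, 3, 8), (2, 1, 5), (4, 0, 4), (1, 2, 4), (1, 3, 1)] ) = w(4→0)=4
= 4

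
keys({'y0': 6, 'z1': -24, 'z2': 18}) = ['y0', 'z1', 'z2']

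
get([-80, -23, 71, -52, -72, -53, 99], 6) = 99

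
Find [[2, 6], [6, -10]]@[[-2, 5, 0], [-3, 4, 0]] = [[-22, 34, 0], [18, -10, 0]]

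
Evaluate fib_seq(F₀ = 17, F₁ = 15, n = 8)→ F_2 = F_1 + F_0 = 32
F_3 = F_2 + F_1 = 47
F_4 = F_3 + F_2 = 79
...
= [17, 15, 32, 47, 79, 126, 205, 331]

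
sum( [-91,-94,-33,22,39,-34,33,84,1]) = (-91) + (-94) + (-33) + 22 + 39 + (-34) + 33 + 84 + 1
= -73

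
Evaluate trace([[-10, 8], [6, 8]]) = diagonal: (-10) + 8
= -2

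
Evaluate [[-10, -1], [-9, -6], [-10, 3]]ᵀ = [[-10, -9, -10], [-1, -6, 3]]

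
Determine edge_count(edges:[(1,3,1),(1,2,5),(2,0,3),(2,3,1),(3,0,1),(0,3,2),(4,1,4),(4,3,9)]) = 8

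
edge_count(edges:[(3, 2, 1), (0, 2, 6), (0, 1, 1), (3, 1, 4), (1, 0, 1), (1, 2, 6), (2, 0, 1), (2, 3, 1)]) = 8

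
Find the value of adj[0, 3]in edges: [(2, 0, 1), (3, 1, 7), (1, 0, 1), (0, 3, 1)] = 1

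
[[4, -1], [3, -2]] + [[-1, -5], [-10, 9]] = [[3, -6], [-7, 7]]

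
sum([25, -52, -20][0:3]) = -47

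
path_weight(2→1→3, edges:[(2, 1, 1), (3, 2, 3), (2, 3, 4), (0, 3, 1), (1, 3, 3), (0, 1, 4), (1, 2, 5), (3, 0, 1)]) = w(2→1)=1 + w(1→3)=3
= 4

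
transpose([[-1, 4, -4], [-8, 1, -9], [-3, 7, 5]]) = [[-1, -8, -3], [4, 1, 7], [-4, -9, 5]]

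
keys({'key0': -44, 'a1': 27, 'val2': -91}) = ['key0', 'a1', 'val2']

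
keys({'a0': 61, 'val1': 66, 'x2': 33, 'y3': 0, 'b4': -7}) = ['a0', 'val1', 'x2', 'y3', 'b4']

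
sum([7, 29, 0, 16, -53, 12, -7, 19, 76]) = 7 + 29 + 0 + 16 + (-53) + 12 + (-7) + 19 + 76
= 99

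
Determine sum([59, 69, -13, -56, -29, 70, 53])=153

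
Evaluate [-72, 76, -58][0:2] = [-72, 76]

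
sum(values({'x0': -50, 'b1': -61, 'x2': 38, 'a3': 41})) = -32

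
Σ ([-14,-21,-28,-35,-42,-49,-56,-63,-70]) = -378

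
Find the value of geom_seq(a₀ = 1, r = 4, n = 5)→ [1, 4, 16, 64, 256]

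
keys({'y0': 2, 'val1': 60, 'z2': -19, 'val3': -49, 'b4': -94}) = ['y0', 'val1', 'z2', 'val3', 'b4']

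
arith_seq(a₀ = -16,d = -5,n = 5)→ [-16, -21, -26, -31, -36]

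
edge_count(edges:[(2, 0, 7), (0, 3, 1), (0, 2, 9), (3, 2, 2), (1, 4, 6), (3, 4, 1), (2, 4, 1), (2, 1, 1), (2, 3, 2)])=9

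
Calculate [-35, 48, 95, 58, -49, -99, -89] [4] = -49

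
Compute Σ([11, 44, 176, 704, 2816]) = 3751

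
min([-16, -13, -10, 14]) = -16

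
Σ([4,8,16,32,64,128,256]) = 508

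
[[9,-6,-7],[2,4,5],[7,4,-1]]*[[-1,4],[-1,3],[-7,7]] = [[46, -31], [-41, 55], [-4, 33]]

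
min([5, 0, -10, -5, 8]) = -10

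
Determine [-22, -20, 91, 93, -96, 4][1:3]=[-20, 91]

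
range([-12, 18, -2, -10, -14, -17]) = 35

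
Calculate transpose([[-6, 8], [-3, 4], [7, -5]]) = [[-6, -3, 7], [8, 4, -5]]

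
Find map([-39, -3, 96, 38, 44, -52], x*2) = [-78, -6, 192, 76, 88, -104]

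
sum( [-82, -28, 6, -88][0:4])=slice → [-82, -28, 6, -88]
(-82) + (-28) + 6 + (-88)
= -192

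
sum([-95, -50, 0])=(-95) + (-50) + 0
= -145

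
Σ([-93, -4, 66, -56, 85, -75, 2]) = -75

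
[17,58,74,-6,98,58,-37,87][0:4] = [17, 58, 74, -6]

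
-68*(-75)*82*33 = 13800600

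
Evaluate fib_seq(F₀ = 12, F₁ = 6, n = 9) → F_2 = F_1 + F_0 = 18
F_3 = F_2 + F_1 = 24
F_4 = F_3 + F_2 = 42
...
= [12, 6, 18, 24, 42, 66, 108, 174, 282]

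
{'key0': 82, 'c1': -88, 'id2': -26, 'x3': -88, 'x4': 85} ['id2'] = -26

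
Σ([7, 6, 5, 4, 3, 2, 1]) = 28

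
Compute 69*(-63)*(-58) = 252126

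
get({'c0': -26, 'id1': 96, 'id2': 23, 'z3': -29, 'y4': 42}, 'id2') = 23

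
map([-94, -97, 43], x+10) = [-84, -87, 53]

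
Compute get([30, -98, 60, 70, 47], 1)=-98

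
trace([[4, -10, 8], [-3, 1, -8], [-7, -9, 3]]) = diagonal: 4 + 1 + 3
= 8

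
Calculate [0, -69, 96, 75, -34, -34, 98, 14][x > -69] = keep x where x > -69: 0✓, -69✗, 96✓, 75✓, -34✓, -34✓, 98✓, 14✓
= [0, 96, 75, -34, -34, 98, 14]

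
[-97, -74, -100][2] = -100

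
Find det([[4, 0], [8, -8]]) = -32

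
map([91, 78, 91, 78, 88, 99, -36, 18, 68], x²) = [8281, 6084, 8281, 6084, 7744, 9801, 1296, 324, 4624]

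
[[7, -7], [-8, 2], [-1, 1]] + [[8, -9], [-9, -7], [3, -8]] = [[15, -16], [-17, -5], [2, -7]]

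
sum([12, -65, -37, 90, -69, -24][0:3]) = slice → [12, -65, -37]
12 + (-65) + (-37)
= -90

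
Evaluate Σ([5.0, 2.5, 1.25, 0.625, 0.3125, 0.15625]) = 9.84375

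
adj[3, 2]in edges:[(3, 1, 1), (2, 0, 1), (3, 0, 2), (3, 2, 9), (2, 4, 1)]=9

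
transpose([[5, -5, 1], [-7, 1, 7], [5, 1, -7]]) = [[5, -7, 5], [-5, 1, 1], [1, 7, -7]]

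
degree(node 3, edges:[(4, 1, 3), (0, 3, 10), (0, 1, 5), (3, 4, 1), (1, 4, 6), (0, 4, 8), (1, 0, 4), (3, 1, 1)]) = incident: (0,3), (3,4), (3,1)
= 3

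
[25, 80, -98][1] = 80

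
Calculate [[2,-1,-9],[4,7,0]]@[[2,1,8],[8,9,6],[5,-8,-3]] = C[0][0] = (2)*(2) + (-1)*(8) + (-9)*(5) = -49
C[0][1] = (2)*(1) + (-1)*(9) + (-9)*(-8) = 65
C[0][2] = (2)*(8) + (-1)*(6) + (-9)*(-3) = 37
C[1][0] = (4)*(2) + (7)*(8) + (0)*(5) = 64
C[1][1] = (4)*(1) + (7)*(9) + (0)*(-8) = 67
C[1][2] = (4)*(8) + (7)*(6) + (0)*(-3) = 74
= [[-49, 65, 37], [64, 67, 74]]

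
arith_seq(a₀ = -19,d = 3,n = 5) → a_0 = -19 + 0*3 = -19
a_1 = -19 + 1*3 = -16
a_2 = -19 + 2*3 = -13
...
= [-19, -16, -13, -10, -7]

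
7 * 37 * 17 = 4403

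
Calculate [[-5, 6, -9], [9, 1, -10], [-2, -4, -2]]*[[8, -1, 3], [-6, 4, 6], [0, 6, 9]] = [[-76, -25, -60], [66, -65, -57], [8, -26, -48]]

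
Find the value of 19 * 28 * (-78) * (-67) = 2780232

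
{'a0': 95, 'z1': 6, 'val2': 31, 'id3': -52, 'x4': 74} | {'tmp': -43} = {'a0': 95, 'z1': 6, 'val2': 31, 'id3': -52, 'x4': 74, 'tmp': -43}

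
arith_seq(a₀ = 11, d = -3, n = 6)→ a_0 = 11 + 0*-3 = 11
a_1 = 11 + 1*-3 = 8
a_2 = 11 + 2*-3 = 5
...
= [11, 8, 5, 2, -1, -4]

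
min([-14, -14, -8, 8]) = -14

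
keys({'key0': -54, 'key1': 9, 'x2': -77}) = ['key0', 'key1', 'x2']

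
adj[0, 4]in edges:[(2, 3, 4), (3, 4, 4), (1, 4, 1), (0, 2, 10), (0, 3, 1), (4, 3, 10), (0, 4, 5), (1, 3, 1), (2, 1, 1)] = 5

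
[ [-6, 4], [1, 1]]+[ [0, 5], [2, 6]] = [[-6, 9], [3, 7]]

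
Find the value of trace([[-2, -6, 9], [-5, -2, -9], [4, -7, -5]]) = -9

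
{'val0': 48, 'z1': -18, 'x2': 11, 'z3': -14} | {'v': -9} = {'val0': 48, 'z1': -18, 'x2': 11, 'z3': -14, 'v': -9}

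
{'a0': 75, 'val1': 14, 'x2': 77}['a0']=75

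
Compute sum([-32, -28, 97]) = (-32) + (-28) + 97
= 37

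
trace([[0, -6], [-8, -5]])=-5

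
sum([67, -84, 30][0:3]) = 13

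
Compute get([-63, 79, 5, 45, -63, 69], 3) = 45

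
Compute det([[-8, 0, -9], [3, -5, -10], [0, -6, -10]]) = (1)*(-8)*det([[-5, -10], [-6, -10]]) + (-1)*(0)*det([[3, -10], [0, -10]]) + (1)*(-9)*det([[3, -5], [0, -6]])
= 80 + 0 + 162
= 242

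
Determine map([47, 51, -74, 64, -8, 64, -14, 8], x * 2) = [94, 102, -148, 128, -16, 128, -28, 16]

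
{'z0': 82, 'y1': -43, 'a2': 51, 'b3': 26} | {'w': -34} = {'z0': 82, 'y1': -43, 'a2': 51, 'b3': 26, 'w': -34}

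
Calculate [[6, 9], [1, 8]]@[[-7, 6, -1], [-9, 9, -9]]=[[-123, 117, -87], [-79, 78, -73]]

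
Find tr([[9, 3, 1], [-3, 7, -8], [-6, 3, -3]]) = diagonal: 9 + 7 + (-3)
= 13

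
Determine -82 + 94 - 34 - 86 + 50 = -58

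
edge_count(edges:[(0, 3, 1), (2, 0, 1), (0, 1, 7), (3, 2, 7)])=4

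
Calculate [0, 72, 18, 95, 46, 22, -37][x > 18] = [72, 95, 46, 22]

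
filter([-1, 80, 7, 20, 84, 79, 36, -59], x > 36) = [80, 84, 79]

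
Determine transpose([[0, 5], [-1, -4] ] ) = [[0, -1], [5, -4]]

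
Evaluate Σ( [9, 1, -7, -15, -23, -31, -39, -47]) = -152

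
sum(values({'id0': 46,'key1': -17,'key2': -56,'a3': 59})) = 32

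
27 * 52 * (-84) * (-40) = 4717440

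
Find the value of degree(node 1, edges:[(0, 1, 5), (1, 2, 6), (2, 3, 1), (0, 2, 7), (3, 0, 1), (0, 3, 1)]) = 2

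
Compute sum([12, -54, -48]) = -90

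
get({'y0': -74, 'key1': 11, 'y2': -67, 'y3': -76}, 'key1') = 11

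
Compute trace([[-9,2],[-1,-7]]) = diagonal: (-9) + (-7)
= -16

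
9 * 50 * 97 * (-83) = -3622950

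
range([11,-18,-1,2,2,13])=31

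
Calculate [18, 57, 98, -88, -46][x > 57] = [98]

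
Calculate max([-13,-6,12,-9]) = 12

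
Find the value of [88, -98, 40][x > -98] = keep x where x > -98: 88✓, -98✗, 40✓
= [88, 40]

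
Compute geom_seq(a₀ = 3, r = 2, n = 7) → [3, 6, 12, 24, 48, 96, 192]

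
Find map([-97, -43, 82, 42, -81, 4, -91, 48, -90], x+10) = [-87, -33, 92, 52, -71, 14, -81, 58, -80]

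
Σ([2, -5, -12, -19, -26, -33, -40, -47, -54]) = -234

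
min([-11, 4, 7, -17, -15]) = -17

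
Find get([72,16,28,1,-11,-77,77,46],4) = -11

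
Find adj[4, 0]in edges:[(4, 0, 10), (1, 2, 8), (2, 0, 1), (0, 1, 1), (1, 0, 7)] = 10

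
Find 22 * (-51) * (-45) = 50490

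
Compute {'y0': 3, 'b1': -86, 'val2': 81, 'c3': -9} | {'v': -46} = {'y0': 3, 'b1': -86, 'val2': 81, 'c3': -9, 'v': -46}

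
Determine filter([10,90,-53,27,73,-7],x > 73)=keep x where x > 73: 10✗, 90✓, -53✗, 27✗, 73✗, -7✗
= [90]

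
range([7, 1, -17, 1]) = 24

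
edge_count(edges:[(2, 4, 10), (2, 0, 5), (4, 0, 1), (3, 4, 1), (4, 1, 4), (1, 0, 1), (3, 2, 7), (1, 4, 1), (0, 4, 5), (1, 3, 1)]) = 10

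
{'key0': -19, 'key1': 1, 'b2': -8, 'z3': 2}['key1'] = 1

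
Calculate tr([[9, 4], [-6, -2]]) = 7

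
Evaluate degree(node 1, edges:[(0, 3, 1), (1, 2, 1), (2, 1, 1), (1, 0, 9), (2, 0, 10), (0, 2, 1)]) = 3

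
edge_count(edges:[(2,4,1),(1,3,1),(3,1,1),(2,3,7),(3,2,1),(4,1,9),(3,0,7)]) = 7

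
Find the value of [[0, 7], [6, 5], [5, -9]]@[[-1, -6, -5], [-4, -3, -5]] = C[0][0] = (0)*(-1) + (7)*(-4) = -28
C[0][1] = (0)*(-6) + (7)*(-3) = -21
C[0][2] = (0)*(-5) + (7)*(-5) = -35
C[1][0] = (6)*(-1) + (5)*(-4) = -26
C[1][1] = (6)*(-6) + (5)*(-3) = -51
C[1][2] = (6)*(-5) + (5)*(-5) = -55
... (3 more cells)
= [[-28, -21, -35], [-26, -51, -55], [31, -3, 20]]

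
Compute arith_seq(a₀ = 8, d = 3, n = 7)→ a_0 = 8 + 0*3 = 8
a_1 = 8 + 1*3 = 11
a_2 = 8 + 2*3 = 14
...
= [8, 11, 14, 17, 20, 23, 26]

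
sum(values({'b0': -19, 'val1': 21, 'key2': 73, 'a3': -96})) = -21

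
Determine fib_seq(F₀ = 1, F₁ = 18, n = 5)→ F_2 = F_1 + F_0 = 19
F_3 = F_2 + F_1 = 37
F_4 = F_3 + F_2 = 56
= [1, 18, 19, 37, 56]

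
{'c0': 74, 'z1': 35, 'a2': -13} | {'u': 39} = {'c0': 74, 'z1': 35, 'a2': -13, 'u': 39}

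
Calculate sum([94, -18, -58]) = 94 + (-18) + (-58)
= 18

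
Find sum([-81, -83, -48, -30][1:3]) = slice → [-83, -48]
(-83) + (-48)
= -131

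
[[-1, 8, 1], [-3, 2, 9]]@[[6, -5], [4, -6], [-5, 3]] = [[21, -40], [-55, 30]]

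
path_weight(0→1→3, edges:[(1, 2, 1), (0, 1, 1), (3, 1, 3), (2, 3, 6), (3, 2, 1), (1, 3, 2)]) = 3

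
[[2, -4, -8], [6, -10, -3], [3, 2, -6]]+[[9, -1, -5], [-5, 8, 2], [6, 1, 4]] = [[11, -5, -13], [1, -2, -1], [9, 3, -2]]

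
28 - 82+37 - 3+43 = 23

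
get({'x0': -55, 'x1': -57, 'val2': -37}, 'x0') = -55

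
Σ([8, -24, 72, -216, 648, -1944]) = -1456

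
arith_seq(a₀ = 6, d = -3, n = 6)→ a_0 = 6 + 0*-3 = 6
a_1 = 6 + 1*-3 = 3
a_2 = 6 + 2*-3 = 0
...
= [6, 3, 0, -3, -6, -9]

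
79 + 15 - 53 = 41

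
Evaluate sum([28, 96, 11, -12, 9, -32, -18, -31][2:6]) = -24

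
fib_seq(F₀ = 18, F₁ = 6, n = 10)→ F_2 = F_1 + F_0 = 24
F_3 = F_2 + F_1 = 30
F_4 = F_3 + F_2 = 54
...
= [18, 6, 24, 30, 54, 84, 138, 222, 360, 582]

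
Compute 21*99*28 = 58212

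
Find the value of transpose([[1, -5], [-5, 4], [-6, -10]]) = [[1, -5, -6], [-5, 4, -10]]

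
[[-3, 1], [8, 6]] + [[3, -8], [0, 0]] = [[0, -7], [8, 6]]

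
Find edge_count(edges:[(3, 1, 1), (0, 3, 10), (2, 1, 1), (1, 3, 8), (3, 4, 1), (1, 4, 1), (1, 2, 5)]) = 7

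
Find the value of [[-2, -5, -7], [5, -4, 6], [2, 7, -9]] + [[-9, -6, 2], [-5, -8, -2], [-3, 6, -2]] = [[-11, -11, -5], [0, -12, 4], [-1, 13, -11]]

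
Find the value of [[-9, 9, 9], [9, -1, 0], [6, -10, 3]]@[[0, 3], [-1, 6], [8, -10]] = C[0][0] = (-9)*(0) + (9)*(-1) + (9)*(8) = 63
C[0][1] = (-9)*(3) + (9)*(6) + (9)*(-10) = -63
C[1][0] = (9)*(0) + (-1)*(-1) + (0)*(8) = 1
C[1][1] = (9)*(3) + (-1)*(6) + (0)*(-10) = 21
C[2][0] = (6)*(0) + (-10)*(-1) + (3)*(8) = 34
C[2][1] = (6)*(3) + (-10)*(6) + (3)*(-10) = -72
= [[63, -63], [1, 21], [34, -72]]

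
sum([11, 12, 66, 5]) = 11 + 12 + 66 + 5
= 94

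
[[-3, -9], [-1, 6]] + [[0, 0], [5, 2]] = [[-3, -9], [4, 8]]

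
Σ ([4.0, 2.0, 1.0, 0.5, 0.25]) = 7.75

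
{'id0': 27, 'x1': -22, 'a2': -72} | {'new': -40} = {'id0': 27, 'x1': -22, 'a2': -72, 'new': -40}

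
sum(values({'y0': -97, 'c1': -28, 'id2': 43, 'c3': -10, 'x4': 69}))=-23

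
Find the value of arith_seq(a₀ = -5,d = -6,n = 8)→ a_0 = -5 + 0*-6 = -5
a_1 = -5 + 1*-6 = -11
a_2 = -5 + 2*-6 = -17
...
= [-5, -11, -17, -23, -29, -35, -41, -47]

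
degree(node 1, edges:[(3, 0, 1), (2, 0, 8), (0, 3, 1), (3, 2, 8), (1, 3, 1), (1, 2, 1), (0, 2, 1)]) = incident: (1,3), (1,2)
= 2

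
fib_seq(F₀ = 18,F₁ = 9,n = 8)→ F_2 = F_1 + F_0 = 27
F_3 = F_2 + F_1 = 36
F_4 = F_3 + F_2 = 63
...
= [18, 9, 27, 36, 63, 99, 162, 261]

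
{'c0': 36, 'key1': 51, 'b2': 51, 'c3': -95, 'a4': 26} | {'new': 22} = {'c0': 36, 'key1': 51, 'b2': 51, 'c3': -95, 'a4': 26, 'new': 22}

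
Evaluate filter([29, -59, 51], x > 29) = keep x where x > 29: 29✗, -59✗, 51✓
= [51]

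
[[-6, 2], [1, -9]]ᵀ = [[-6, 1], [2, -9]]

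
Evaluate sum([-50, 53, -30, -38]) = (-50) + 53 + (-30) + (-38)
= -65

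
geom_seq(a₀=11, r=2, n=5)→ a_0 = 11*2^0 = 11
a_1 = 11*2^1 = 22
a_2 = 11*2^2 = 44
...
= [11, 22, 44, 88, 176]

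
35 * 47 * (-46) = -75670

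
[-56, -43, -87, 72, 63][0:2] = [-56, -43]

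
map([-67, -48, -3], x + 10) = [-57, -38, 7]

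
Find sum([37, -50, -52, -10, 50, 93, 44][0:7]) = slice → [37, -50, -52, -10, 50, 93, 44]
37 + (-50) + (-52) + (-10) + 50 + 93 + 44
= 112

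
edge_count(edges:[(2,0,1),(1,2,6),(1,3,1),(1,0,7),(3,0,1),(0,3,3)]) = 6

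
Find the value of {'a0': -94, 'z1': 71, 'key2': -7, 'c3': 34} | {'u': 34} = {'a0': -94, 'z1': 71, 'key2': -7, 'c3': 34, 'u': 34}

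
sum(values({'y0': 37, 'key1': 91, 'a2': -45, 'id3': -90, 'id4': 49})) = 37 + 91 + (-45) + (-90) + 49
= 42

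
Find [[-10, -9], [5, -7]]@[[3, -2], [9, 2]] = C[0][0] = (-10)*(3) + (-9)*(9) = -111
C[0][1] = (-10)*(-2) + (-9)*(2) = 2
C[1][0] = (5)*(3) + (-7)*(9) = -48
C[1][1] = (5)*(-2) + (-7)*(2) = -24
= [[-111, 2], [-48, -24]]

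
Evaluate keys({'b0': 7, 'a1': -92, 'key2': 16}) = ['b0', 'a1', 'key2']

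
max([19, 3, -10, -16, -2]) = 19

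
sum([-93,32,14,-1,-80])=(-93) + 32 + 14 + (-1) + (-80)
= -128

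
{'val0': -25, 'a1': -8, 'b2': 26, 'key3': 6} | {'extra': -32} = {'val0': -25, 'a1': -8, 'b2': 26, 'key3': 6, 'extra': -32}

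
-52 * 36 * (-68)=127296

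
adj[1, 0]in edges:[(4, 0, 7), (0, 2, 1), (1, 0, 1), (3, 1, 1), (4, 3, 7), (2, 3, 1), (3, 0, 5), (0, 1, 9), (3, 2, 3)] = 1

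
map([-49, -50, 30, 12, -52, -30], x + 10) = [-39, -40, 40, 22, -42, -20]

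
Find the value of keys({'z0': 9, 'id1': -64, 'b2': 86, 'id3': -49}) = ['z0', 'id1', 'b2', 'id3']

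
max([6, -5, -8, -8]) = 6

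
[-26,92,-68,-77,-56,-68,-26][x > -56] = keep x where x > -56: -26✓, 92✓, -68✗, -77✗, -56✗, -68✗, -26✓
= [-26, 92, -26]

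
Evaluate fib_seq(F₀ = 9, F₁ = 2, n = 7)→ F_2 = F_1 + F_0 = 11
F_3 = F_2 + F_1 = 13
F_4 = F_3 + F_2 = 24
...
= [9, 2, 11, 13, 24, 37, 61]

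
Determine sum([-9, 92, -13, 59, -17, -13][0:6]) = 99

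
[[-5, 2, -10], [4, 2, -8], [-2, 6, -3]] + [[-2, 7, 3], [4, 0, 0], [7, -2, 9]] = [[-7, 9, -7], [8, 2, -8], [5, 4, 6]]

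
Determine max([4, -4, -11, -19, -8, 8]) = 8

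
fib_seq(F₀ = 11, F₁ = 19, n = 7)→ [11, 19, 30, 49, 79, 128, 207]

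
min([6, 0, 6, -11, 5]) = -11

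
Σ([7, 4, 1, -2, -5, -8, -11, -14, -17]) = 7 + 4 + 1 + (-2) + (-5) + (-8) + (-11) + (-14) + (-17)
= -45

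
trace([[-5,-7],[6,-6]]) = diagonal: (-5) + (-6)
= -11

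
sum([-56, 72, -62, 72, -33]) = -7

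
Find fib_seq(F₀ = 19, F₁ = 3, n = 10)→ F_2 = F_1 + F_0 = 22
F_3 = F_2 + F_1 = 25
F_4 = F_3 + F_2 = 47
...
= [19, 3, 22, 25, 47, 72, 119, 191, 310, 501]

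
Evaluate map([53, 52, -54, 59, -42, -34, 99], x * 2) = 53*2=106, 52*2=104, -54*2=-108, 59*2=118, -42*2=-84, -34*2=-68, 99*2=198
= [106, 104, -108, 118, -84, -68, 198]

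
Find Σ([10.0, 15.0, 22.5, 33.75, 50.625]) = 10.0 + 15.0 + 22.5 + 33.75 + 50.625
= 131.875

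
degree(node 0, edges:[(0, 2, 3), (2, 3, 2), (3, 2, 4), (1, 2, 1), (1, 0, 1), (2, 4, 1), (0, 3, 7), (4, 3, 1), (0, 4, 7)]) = 4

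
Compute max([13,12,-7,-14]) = 13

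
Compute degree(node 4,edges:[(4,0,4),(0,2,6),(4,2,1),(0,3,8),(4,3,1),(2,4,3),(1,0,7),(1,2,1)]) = 4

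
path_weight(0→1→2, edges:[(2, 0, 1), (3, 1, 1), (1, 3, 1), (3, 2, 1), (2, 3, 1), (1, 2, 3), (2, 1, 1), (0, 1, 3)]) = w(0→1)=3 + w(1→2)=3
= 6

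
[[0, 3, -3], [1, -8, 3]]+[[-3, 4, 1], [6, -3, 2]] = [[-3, 7, -2], [7, -11, 5]]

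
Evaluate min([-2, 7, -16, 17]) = -16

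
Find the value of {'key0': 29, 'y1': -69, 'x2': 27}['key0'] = 29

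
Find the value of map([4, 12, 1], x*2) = [8, 24, 2]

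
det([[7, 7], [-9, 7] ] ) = 112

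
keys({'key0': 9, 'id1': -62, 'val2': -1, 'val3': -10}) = ['key0', 'id1', 'val2', 'val3']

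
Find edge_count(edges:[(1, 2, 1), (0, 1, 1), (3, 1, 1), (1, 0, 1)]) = 4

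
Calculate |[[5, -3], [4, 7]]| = 47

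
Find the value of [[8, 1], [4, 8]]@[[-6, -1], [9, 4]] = C[0][0] = (8)*(-6) + (1)*(9) = -39
C[0][1] = (8)*(-1) + (1)*(4) = -4
C[1][0] = (4)*(-6) + (8)*(9) = 48
C[1][1] = (4)*(-1) + (8)*(4) = 28
= [[-39, -4], [48, 28]]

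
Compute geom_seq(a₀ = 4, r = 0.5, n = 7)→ a_0 = 4*0.5^0 = 4.0
a_1 = 4*0.5^1 = 2.0
a_2 = 4*0.5^2 = 1.0
...
= [4.0, 2.0, 1.0, 0.5, 0.25, 0.125, 0.0625]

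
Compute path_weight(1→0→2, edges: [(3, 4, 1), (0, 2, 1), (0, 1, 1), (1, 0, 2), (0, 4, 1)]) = w(1→0)=2 + w(0→2)=1
= 3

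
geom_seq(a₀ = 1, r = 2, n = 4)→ a_0 = 1*2^0 = 1
a_1 = 1*2^1 = 2
a_2 = 1*2^2 = 4
...
= [1, 2, 4, 8]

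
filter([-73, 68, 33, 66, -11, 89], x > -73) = [68, 33, 66, -11, 89]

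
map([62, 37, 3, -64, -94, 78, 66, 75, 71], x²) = [3844, 1369, 9, 4096, 8836, 6084, 4356, 5625, 5041]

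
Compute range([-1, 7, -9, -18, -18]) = 25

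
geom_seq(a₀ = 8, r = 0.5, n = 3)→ [8.0, 4.0, 2.0]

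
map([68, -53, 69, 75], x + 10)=[78, -43, 79, 85]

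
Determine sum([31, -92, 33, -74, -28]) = -130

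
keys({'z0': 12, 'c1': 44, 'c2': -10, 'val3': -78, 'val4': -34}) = ['z0', 'c1', 'c2', 'val3', 'val4']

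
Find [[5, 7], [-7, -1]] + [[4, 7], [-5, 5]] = [[9, 14], [-12, 4]]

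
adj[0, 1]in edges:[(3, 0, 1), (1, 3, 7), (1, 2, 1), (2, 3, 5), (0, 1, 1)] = 1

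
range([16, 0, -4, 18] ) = 22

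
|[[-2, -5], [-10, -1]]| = -48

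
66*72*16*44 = 3345408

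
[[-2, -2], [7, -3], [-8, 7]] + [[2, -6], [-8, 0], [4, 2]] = [[0, -8], [-1, -3], [-4, 9]]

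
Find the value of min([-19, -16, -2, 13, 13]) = -19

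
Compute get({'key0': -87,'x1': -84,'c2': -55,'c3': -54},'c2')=-55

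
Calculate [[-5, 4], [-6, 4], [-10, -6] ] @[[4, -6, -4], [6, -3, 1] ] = C[0][0] = (-5)*(4) + (4)*(6) = 4
C[0][1] = (-5)*(-6) + (4)*(-3) = 18
C[0][2] = (-5)*(-4) + (4)*(1) = 24
C[1][0] = (-6)*(4) + (4)*(6) = 0
C[1][1] = (-6)*(-6) + (4)*(-3) = 24
C[1][2] = (-6)*(-4) + (4)*(1) = 28
... (3 more cells)
= [[4, 18, 24], [0, 24, 28], [-76, 78, 34]]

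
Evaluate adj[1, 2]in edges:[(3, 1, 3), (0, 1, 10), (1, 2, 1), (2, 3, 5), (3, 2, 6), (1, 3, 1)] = 1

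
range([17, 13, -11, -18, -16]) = 35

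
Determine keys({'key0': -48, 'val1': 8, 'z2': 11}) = ['key0', 'val1', 'z2']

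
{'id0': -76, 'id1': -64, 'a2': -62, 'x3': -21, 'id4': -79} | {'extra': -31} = {'id0': -76, 'id1': -64, 'a2': -62, 'x3': -21, 'id4': -79, 'extra': -31}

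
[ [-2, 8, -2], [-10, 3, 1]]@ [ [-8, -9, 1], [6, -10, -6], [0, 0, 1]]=[[64, -62, -52], [98, 60, -27]]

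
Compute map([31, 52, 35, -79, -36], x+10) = [41, 62, 45, -69, -26]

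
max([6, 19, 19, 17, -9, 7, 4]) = 19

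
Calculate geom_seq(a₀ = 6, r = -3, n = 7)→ [6, -18, 54, -162, 486, -1458, 4374]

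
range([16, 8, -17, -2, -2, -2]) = 33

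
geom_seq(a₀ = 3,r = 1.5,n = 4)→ [3.0, 4.5, 6.75, 10.125]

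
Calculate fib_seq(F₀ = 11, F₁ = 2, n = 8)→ F_2 = F_1 + F_0 = 13
F_3 = F_2 + F_1 = 15
F_4 = F_3 + F_2 = 28
...
= [11, 2, 13, 15, 28, 43, 71, 114]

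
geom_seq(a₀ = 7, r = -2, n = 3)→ [7, -14, 28]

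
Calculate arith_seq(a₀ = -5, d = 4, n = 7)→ [-5, -1, 3, 7, 11, 15, 19]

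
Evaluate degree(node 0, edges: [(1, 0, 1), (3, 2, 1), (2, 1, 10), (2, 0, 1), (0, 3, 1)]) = incident: (1,0), (2,0), (0,3)
= 3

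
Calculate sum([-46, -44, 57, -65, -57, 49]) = -106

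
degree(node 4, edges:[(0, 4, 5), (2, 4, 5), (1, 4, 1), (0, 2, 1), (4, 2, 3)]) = 4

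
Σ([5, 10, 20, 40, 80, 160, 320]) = 5 + 10 + 20 + 40 + 80 + 160 + 320
= 635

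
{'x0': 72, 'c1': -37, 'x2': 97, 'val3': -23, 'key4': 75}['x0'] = 72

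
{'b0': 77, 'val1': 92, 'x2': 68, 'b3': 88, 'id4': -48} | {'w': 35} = {'b0': 77, 'val1': 92, 'x2': 68, 'b3': 88, 'id4': -48, 'w': 35}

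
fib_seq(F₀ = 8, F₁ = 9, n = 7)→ [8, 9, 17, 26, 43, 69, 112]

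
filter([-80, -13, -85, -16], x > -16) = [-13]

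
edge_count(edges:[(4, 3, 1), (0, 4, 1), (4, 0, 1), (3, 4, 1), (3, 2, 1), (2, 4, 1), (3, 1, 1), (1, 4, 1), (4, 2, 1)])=9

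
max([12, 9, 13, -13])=13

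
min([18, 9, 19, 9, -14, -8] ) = -14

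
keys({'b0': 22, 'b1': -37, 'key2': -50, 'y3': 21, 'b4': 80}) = ['b0', 'b1', 'key2', 'y3', 'b4']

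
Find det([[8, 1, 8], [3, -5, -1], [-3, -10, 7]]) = -738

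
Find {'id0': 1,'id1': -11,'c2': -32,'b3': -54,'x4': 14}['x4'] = 14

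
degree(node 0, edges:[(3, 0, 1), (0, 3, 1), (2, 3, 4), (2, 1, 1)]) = incident: (3,0), (0,3)
= 2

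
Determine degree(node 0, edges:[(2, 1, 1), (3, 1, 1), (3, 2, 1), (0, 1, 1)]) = 1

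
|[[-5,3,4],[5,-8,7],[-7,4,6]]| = (1)*(-5)*det([[-8, 7], [4, 6]]) + (-1)*(3)*det([[5, 7], [-7, 6]]) + (1)*(4)*det([[5, -8], [-7, 4]])
= 380 + -237 + -144
= -1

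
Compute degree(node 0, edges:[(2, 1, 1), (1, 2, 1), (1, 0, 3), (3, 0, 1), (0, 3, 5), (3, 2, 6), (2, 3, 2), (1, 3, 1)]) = 3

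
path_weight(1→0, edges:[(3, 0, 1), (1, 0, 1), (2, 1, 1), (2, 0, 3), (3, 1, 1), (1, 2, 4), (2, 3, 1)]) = w(1→0)=1
= 1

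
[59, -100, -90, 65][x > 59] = [65]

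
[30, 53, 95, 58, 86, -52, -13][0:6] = [30, 53, 95, 58, 86, -52]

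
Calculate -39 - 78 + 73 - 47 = -91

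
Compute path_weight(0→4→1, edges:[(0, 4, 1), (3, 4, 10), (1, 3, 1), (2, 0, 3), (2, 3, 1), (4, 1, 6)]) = w(0→4)=1 + w(4→1)=6
= 7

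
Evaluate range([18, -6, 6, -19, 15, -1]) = 37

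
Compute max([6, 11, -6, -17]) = 11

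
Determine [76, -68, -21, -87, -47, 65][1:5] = [-68, -21, -87, -47]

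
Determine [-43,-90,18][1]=-90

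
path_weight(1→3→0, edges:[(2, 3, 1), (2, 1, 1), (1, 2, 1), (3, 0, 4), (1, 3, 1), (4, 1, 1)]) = w(1→3)=1 + w(3→0)=4
= 5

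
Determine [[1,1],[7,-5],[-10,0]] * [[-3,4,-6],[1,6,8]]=[[-2, 10, 2], [-26, -2, -82], [30, -40, 60]]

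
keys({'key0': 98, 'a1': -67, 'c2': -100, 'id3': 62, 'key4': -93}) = ['key0', 'a1', 'c2', 'id3', 'key4']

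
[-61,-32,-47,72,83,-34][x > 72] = [83]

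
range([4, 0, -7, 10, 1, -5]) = 17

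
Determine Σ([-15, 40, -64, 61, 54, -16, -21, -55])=(-15) + 40 + (-64) + 61 + 54 + (-16) + (-21) + (-55)
= -16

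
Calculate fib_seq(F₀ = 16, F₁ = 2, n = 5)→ [16, 2, 18, 20, 38]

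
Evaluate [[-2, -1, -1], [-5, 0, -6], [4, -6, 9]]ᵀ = [[-2, -5, 4], [-1, 0, -6], [-1, -6, 9]]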